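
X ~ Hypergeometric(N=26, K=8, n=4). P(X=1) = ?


P(X=1) = C(8,1)*C(18,3) / C(26,4)
= 8*816 / 14950
= 6528/14950 = 3264/7475

3264/7475


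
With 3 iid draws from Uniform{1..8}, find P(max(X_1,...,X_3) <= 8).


P(max <= 8) = P(all X_i <= 8) = (P(X_1 <= 8))^3
= (8/8)^3 = 1^3 = 1

1


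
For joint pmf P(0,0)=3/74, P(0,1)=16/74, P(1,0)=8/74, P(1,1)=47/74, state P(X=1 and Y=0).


Read from table: P(X=1, Y=0) = 8/74 = 4/37

4/37


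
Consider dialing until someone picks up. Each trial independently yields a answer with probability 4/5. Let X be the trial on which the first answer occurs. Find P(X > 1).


P(X > 1) = P(first 1 trials all fail) = (1-p)^1 = (1/5)^1 = 1/5

1/5


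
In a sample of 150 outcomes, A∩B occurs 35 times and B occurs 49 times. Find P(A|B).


P(A|B) = P(A∩B)/P(B) = (35/150)/(49/150) = 35/49 = 5/7

5/7


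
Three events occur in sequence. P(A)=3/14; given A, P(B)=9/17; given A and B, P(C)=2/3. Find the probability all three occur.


P(A∩B∩C) = P(A) * P(B|A) * P(C|A∩B)
= 3/14 * 9/17 * 2/3
= 27/238 * 2/3 = 9/119

9/119


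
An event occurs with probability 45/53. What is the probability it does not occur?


P(A') = 1 - P(A) = 1 - 45/53 = 8/53

8/53


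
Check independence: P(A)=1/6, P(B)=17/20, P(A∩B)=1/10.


P(A)*P(B) = 1/6*17/20 = 17/120
P(A∩B) = 1/10 != 17/120, so not independent

No, A and B are not independent


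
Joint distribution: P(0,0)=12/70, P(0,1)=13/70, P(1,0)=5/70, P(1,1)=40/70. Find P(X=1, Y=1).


Read from table: P(X=1, Y=1) = 40/70 = 4/7

4/7


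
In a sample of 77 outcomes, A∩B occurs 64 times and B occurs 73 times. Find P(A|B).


P(A|B) = P(A∩B)/P(B) = (64/77)/(73/77) = 64/73

64/73


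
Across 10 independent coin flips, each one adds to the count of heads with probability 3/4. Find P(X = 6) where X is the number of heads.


P(X=6) = C(10,6) * p^6 * (1-p)^4
= 210 * 729/4096 * 1/256
= 76545/524288

76545/524288


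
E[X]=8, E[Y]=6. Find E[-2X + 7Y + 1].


E[-2X + 7Y + 1] = -2*E[X] + 7*E[Y] + 1
= (-2)*(8) + (7)*(6) + (1)
= -16 + 42 + 1 = 27

27


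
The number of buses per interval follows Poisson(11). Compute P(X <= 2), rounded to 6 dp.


P(X<=2) = e^(-11)*11^0/0! + e^(-11)*11^1/1! + e^(-11)*11^2/2!
≈ 0.0000167017 + 0.0001837187 + 0.0010104529
= 0.0012108733
≈ 0.001211

0.001211


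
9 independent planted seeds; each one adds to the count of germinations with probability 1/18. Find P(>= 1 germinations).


P(at least one) = 1 - P(none)
P(none) = (1 - 1/18)^9 = (17/18)^9 = 118587876497/198359290368
P(at least one) = 1 - 118587876497/198359290368 = 79771413871/198359290368

79771413871/198359290368


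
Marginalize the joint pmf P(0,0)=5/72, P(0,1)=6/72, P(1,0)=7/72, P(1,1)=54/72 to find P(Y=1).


P(Y=1) = P(0,1)+P(1,1) = 6/72 + 54/72 = 60/72 = 5/6

5/6


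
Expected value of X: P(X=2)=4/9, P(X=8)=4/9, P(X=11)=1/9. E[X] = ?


E[X] = sum(x * P(x))
= 2*4/9 + 8*4/9 + 11*1/9
= 17/3

17/3


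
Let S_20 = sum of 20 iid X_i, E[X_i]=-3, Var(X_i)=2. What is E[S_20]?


E[S_n] = n*E[X_1] = 20*-3 = -60

-60


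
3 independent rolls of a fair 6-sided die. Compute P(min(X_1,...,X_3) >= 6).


P(min >= 6) = P(all X_i >= 6) = (P(X_1 >= 6))^3
= (1/6)^3 = 1/216

1/216


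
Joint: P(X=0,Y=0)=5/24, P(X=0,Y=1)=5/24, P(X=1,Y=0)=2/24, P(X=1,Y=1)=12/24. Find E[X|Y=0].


P(Y=0) = 7/24
E[X|Y=0] = (0*5 + 1*2)/7 = 2/7

2/7


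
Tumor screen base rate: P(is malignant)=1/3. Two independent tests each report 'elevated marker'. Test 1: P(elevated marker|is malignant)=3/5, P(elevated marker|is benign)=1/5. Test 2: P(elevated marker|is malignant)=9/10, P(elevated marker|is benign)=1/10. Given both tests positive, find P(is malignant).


After test 1: P(+) = 3/5*1/3 + 1/5*2/3 = 1/3
P(B|+) = (1/5)/(1/3) = 3/5
After test 2 (use post1 as new prior): P(+) = 9/10*3/5 + 1/10*2/5 = 29/50
P(B|+,+) = (27/50)/(29/50) = 27/29

27/29


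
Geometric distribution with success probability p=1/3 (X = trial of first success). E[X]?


For geometric (trials until first success), E[X] = 1/p = 1/(1/3) = 3

3


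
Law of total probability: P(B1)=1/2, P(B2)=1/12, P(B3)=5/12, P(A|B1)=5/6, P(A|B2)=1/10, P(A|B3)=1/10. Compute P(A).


P(A) = P(A|B1)P(B1) + P(A|B2)P(B2) + P(A|B3)P(B3)
= 5/6*1/2 + 1/10*1/12 + 1/10*5/12
= 5/12 + 1/120 + 1/24 = 7/15

7/15


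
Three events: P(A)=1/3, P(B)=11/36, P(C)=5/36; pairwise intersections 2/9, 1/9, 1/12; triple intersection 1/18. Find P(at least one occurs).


P(A∪B∪C) = P(A)+P(B)+P(C) - P(AB)-P(AC)-P(BC) + P(ABC)
= 1/3+11/36+5/36 - 2/9-1/9-1/12 + 1/18
= 5/12

5/12


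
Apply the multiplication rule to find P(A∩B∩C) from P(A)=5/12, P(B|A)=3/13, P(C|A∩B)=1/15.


P(A∩B∩C) = P(A) * P(B|A) * P(C|A∩B)
= 5/12 * 3/13 * 1/15
= 5/52 * 1/15 = 1/156

1/156


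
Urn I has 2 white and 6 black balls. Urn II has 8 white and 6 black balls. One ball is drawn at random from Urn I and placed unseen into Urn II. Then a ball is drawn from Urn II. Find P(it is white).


P(transfer white) = 2/8 = 1/4; P(transfer black) = 3/4
If white transferred: Urn II has 9 white of 15, so P(white|white moved) = 3/5
If black transferred: Urn II has 8 white of 15, so P(white|black moved) = 8/15
By total probability: P(white) = 1/4*3/5 + 3/4*8/15 = 11/20

11/20


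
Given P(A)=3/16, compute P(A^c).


P(A') = 1 - P(A) = 1 - 3/16 = 13/16

13/16


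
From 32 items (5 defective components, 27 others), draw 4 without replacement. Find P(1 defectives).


P(X=1) = C(5,1)*C(27,3) / C(32,4)
= 5*2925 / 35960
= 14625/35960 = 2925/7192

2925/7192


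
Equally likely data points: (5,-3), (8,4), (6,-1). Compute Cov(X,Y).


E[X]=19/3, E[Y]=0, E[XY]=11/3
Cov(X,Y) = E[XY] - E[X]E[Y] = 11/3 - 19/3*0 = 11/3

11/3


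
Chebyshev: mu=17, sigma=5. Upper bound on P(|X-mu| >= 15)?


k = 15/5 = 3
Chebyshev: P(|X-mu| >= k*sigma) <= 1/k^2 = 1/3^2 = 1/9

1/9


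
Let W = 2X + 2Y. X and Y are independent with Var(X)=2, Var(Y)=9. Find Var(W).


Independence => Cov(X,Y)=0
Var(2X + 2Y) = 2^2*Var(X) + 2^2*Var(Y)
= 4*2 + 4*9 = 44

44


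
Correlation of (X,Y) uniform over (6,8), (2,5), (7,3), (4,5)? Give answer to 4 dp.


Cov(X,Y) = -0.1875, Var(X) = 3.6875, Var(Y) = 3.1875
rho = Cov/(sqrt(VarX)*sqrt(VarY)) = -0.0547

-0.0547


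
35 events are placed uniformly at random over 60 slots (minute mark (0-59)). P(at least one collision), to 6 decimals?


P(all different) = prod((60-i)/60 for i=0..34) = 0.000003
P(at least one match) = 1 - 0.000003 = 0.999997

0.999997


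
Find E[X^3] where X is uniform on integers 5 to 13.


E[X^3] = (1/9) * sum(x^3 for x=5..13)
= 8181/9 = 909

909


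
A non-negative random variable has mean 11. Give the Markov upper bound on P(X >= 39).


Markov: P(X >= a) <= E[X]/a
P(X >= 39) <= 11/39

11/39


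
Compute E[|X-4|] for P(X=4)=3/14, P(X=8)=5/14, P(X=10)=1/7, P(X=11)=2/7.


E[|X-4|] = sum(g(x)*P(x))
= 0*3/14 + 4*5/14 + 6*1/7 + 7*2/7
= 30/7

30/7


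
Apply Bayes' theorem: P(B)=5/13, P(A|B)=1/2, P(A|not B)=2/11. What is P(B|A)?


P(A) = P(A|B)P(B) + P(A|B')P(B') = 1/2*5/13 + 2/11*8/13 = 87/286
P(B|A) = P(A|B)P(B)/P(A) = (5/26)/(87/286) = 55/87

55/87


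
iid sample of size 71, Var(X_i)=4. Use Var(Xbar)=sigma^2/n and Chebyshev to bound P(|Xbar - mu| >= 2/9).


Var(Xbar) = Var(X)/n = 4/71
Chebyshev: P(|Xbar-mu| >= 2/9) <= Var(Xbar)/(2/9)^2 = (4/71)/(4/81) = 81/71
Bound exceeds 1, so trivial bound: 1

1


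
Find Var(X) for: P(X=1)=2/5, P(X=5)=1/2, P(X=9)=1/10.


E[X] = 19/5, E[X^2] = 21
Var(X) = E[X^2] - (E[X])^2 = 21 - (19/5)^2 = 164/25

164/25


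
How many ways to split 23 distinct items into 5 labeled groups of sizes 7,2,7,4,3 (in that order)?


23! = 25852016738884976640000
Denominator: 7!=5040 * 2!=2 * 7!=5040 * 4!=24 * 3!=6
Coefficient = 25852016738884976640000 / 7315660800 = 3533791060800

3533791060800


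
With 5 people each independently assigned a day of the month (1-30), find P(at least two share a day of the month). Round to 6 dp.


P(all different) = prod((30-i)/30 for i=0..4) = 0.703733
P(at least one match) = 1 - 0.703733 = 0.296267

0.296267


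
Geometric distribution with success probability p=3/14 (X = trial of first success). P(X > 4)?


P(X > 4) = P(first 4 trials all fail) = (1-p)^4 = (11/14)^4 = 14641/38416

14641/38416


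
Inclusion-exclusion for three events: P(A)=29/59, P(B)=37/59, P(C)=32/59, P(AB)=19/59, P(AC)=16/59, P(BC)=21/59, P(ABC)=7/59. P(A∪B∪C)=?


P(A∪B∪C) = P(A)+P(B)+P(C) - P(AB)-P(AC)-P(BC) + P(ABC)
= 29/59+37/59+32/59 - 19/59-16/59-21/59 + 7/59
= 49/59

49/59


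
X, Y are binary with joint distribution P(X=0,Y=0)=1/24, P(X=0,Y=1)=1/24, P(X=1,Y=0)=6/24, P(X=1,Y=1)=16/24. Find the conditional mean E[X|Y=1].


P(Y=1) = 17/24
E[X|Y=1] = (0*1 + 1*16)/17 = 16/17

16/17


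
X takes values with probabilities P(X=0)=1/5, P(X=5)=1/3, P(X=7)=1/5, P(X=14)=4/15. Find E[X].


E[X] = sum(x * P(x))
= 0*1/5 + 5*1/3 + 7*1/5 + 14*4/15
= 34/5

34/5


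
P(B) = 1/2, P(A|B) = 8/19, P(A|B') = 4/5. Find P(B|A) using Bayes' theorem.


P(A) = P(A|B)P(B) + P(A|B')P(B') = 8/19*1/2 + 4/5*1/2 = 58/95
P(B|A) = P(A|B)P(B)/P(A) = (4/19)/(58/95) = 10/29

10/29


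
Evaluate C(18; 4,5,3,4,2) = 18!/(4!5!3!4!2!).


18! = 6402373705728000
Denominator: 4!=24 * 5!=120 * 3!=6 * 4!=24 * 2!=2
Coefficient = 6402373705728000 / 829440 = 7718911200

7718911200


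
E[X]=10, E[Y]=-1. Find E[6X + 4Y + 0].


E[6X + 4Y + 0] = 6*E[X] + 4*E[Y] + 0
= (6)*(10) + (4)*(-1) + (0)
= 60 - 4 + 0 = 56

56


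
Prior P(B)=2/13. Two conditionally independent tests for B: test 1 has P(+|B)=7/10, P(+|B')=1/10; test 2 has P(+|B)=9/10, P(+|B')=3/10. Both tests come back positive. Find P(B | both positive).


After test 1: P(+) = 7/10*2/13 + 1/10*11/13 = 5/26
P(B|+) = (7/65)/(5/26) = 14/25
After test 2 (use post1 as new prior): P(+) = 9/10*14/25 + 3/10*11/25 = 159/250
P(B|+,+) = (63/125)/(159/250) = 42/53

42/53


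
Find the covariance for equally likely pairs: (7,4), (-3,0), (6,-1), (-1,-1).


E[X]=9/4, E[Y]=1/2, E[XY]=23/4
Cov(X,Y) = E[XY] - E[X]E[Y] = 23/4 - 9/4*1/2 = 37/8

37/8


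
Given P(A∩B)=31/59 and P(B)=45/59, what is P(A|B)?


P(A|B) = P(A∩B)/P(B) = (31/59)/(45/59) = 31/45

31/45


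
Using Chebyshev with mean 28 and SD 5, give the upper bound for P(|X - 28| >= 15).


k = 15/5 = 3
Chebyshev: P(|X-mu| >= k*sigma) <= 1/k^2 = 1/3^2 = 1/9

1/9


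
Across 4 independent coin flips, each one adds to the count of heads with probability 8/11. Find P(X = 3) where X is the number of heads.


P(X=3) = C(4,3) * p^3 * (1-p)^1
= 4 * 512/1331 * 3/11
= 6144/14641

6144/14641


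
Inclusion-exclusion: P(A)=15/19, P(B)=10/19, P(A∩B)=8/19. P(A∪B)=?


P(A∪B) = P(A) + P(B) - P(A∩B)
= 15/19 + 10/19 - 8/19 = 17/19

17/19


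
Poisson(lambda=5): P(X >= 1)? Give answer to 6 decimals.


P(X>=1) = 1 - P(X<=0) = 1 - (e^(-5)*5^0/0!)
≈ 1 - 0.0067379470 = 0.9932620530
≈ 0.993262

0.993262


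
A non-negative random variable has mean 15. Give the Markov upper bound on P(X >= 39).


Markov: P(X >= a) <= E[X]/a
P(X >= 39) <= 15/39 = 5/13

5/13


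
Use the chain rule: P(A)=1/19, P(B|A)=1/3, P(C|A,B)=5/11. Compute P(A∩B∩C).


P(A∩B∩C) = P(A) * P(B|A) * P(C|A∩B)
= 1/19 * 1/3 * 5/11
= 1/57 * 5/11 = 5/627

5/627


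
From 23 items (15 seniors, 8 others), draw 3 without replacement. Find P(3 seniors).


P(X=3) = C(15,3)*C(8,0) / C(23,3)
= 455*1 / 1771
= 455/1771 = 65/253

65/253


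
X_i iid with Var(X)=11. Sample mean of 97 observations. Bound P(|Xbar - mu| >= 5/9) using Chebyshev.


Var(Xbar) = Var(X)/n = 11/97
Chebyshev: P(|Xbar-mu| >= 5/9) <= Var(Xbar)/(5/9)^2 = (11/97)/(25/81) = 891/2425

891/2425


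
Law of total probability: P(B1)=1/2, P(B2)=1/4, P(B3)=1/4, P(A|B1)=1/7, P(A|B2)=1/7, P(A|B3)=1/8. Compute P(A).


P(A) = P(A|B1)P(B1) + P(A|B2)P(B2) + P(A|B3)P(B3)
= 1/7*1/2 + 1/7*1/4 + 1/8*1/4
= 1/14 + 1/28 + 1/32 = 31/224

31/224


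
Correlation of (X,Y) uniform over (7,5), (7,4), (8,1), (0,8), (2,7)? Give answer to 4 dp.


Cov(X,Y) = -7.0000, Var(X) = 10.1600, Var(Y) = 6.0000
rho = Cov/(sqrt(VarX)*sqrt(VarY)) = -0.8966

-0.8966


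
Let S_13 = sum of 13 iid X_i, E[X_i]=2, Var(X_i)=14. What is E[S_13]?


E[S_n] = n*E[X_1] = 13*2 = 26

26


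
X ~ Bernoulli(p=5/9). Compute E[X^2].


For Bernoulli: X in {0,1}
E[X^2] = 0^2*(1-5/9) + 1^2*5/9 = 5/9

5/9


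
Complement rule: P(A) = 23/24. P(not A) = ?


P(A') = 1 - P(A) = 1 - 23/24 = 1/24

1/24


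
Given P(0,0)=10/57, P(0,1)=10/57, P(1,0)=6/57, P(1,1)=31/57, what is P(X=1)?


P(X=1) = P(1,0)+P(1,1) = 6/57 + 31/57 = 37/57

37/57


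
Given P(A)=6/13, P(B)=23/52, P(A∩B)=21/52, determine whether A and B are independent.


P(A)*P(B) = 6/13*23/52 = 69/338
P(A∩B) = 21/52 != 69/338, so not independent

No, A and B are not independent


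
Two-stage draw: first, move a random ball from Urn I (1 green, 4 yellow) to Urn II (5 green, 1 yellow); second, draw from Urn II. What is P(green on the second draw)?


P(transfer green) = 1/5; P(transfer yellow) = 4/5
If green transferred: Urn II has 6 green of 7, so P(green|green moved) = 6/7
If yellow transferred: Urn II has 5 green of 7, so P(green|yellow moved) = 5/7
By total probability: P(green) = 1/5*6/7 + 4/5*5/7 = 26/35

26/35


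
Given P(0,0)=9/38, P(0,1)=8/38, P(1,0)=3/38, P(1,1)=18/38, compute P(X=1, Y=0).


Read from table: P(X=1, Y=0) = 3/38

3/38


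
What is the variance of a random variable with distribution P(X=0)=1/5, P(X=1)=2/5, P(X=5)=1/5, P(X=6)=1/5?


E[X] = 13/5, E[X^2] = 63/5
Var(X) = E[X^2] - (E[X])^2 = 63/5 - (13/5)^2 = 146/25

146/25


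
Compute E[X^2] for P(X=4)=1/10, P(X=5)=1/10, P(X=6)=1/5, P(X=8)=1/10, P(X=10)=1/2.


E[X^2] = sum(g(x)*P(x))
= 16*1/10 + 25*1/10 + 36*1/5 + 64*1/10 + 100*1/2
= 677/10

677/10


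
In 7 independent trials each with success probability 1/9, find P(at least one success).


P(at least one) = 1 - P(none)
P(none) = (1 - 1/9)^7 = (8/9)^7 = 2097152/4782969
P(at least one) = 1 - 2097152/4782969 = 2685817/4782969

2685817/4782969


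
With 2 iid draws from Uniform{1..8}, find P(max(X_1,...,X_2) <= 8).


P(max <= 8) = P(all X_i <= 8) = (P(X_1 <= 8))^2
= (8/8)^2 = 1^2 = 1

1


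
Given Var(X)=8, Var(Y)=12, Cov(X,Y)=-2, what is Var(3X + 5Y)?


Var(3X + 5Y) = 3^2*Var(X) + 5^2*Var(Y) + 2*3*5*Cov(X,Y)
= 9*8 + 25*12 + 30*(-2)
= 72 + 300 - 60 = 312

312


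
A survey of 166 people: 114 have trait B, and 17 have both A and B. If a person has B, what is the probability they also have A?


P(A|B) = P(A∩B)/P(B) = (17/166)/(114/166) = 17/114

17/114


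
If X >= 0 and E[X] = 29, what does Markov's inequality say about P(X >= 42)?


Markov: P(X >= a) <= E[X]/a
P(X >= 42) <= 29/42

29/42


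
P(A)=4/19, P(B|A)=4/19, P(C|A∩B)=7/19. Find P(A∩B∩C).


P(A∩B∩C) = P(A) * P(B|A) * P(C|A∩B)
= 4/19 * 4/19 * 7/19
= 16/361 * 7/19 = 112/6859

112/6859


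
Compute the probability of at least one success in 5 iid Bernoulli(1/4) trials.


P(at least one) = 1 - P(none)
P(none) = (1 - 1/4)^5 = (3/4)^5 = 243/1024
P(at least one) = 1 - 243/1024 = 781/1024

781/1024


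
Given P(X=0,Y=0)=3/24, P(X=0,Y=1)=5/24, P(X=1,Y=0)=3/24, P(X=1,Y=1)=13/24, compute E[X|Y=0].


P(Y=0) = 6/24
E[X|Y=0] = (0*3 + 1*3)/6 = 3/6 = 1/2

1/2


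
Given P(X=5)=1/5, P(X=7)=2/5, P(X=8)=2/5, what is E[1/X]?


E[1/X] = sum(g(x)*P(x))
= 1/5*1/5 + 1/7*2/5 + 1/8*2/5
= 103/700

103/700


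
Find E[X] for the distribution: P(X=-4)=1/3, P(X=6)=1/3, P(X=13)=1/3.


E[X] = sum(x * P(x))
= -4*1/3 + 6*1/3 + 13*1/3
= 5

5


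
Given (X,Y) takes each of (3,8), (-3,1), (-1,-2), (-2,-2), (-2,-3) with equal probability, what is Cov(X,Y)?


E[X]=-1, E[Y]=2/5, E[XY]=33/5
Cov(X,Y) = E[XY] - E[X]E[Y] = 33/5 + 1*2/5 = 7

7


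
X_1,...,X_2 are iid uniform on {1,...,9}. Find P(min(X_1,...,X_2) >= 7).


P(min >= 7) = P(all X_i >= 7) = (P(X_1 >= 7))^2
= (3/9)^2 = (1/3)^2 = 1/9

1/9


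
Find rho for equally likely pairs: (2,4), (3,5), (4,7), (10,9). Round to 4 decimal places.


Cov(X,Y) = 5.5625, Var(X) = 9.6875, Var(Y) = 3.6875
rho = Cov/(sqrt(VarX)*sqrt(VarY)) = 0.9307

0.9307


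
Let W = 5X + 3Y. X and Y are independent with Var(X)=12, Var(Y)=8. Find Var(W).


Independence => Cov(X,Y)=0
Var(5X + 3Y) = 5^2*Var(X) + 3^2*Var(Y)
= 25*12 + 9*8 = 372

372


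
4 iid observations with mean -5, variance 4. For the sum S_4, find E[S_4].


E[S_n] = n*E[X_1] = 4*-5 = -20

-20


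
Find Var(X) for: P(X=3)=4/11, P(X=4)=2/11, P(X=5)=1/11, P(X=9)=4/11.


E[X] = 61/11, E[X^2] = 417/11
Var(X) = E[X^2] - (E[X])^2 = 417/11 - (61/11)^2 = 866/121

866/121


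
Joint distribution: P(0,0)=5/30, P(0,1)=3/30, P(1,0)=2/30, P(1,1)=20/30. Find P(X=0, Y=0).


Read from table: P(X=0, Y=0) = 5/30 = 1/6

1/6


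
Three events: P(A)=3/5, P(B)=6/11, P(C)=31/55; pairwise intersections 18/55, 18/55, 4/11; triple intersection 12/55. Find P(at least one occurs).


P(A∪B∪C) = P(A)+P(B)+P(C) - P(AB)-P(AC)-P(BC) + P(ABC)
= 3/5+6/11+31/55 - 18/55-18/55-4/11 + 12/55
= 10/11

10/11


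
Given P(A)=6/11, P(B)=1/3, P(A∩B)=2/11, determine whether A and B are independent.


P(A)*P(B) = 6/11*1/3 = 2/11
P(A∩B) = 2/11, which equals P(A)P(B), so independent

Yes, A and B are independent


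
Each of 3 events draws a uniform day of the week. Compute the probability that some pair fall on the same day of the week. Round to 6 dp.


P(all different) = prod((7-i)/7 for i=0..2) = 0.612245
P(at least one match) = 1 - 0.612245 = 0.387755

0.387755


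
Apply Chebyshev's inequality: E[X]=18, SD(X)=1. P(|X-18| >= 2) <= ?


k = 2/1 = 2
Chebyshev: P(|X-mu| >= k*sigma) <= 1/k^2 = 1/2^2 = 1/4

1/4


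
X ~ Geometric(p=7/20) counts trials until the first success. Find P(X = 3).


P(X=3) = (1-p)^2 * p = (13/20)^2 * 7/20
= 169/400 * 7/20 = 1183/8000

1183/8000


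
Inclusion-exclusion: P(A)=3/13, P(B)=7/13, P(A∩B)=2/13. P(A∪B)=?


P(A∪B) = P(A) + P(B) - P(A∩B)
= 3/13 + 7/13 - 2/13 = 8/13

8/13


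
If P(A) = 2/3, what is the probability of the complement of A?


P(A') = 1 - P(A) = 1 - 2/3 = 1/3

1/3


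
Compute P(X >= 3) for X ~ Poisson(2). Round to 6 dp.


P(X>=3) = 1 - P(X<=2) = 1 - (e^(-2)*2^0/0! + e^(-2)*2^1/1! + e^(-2)*2^2/2!)
≈ 1 - (0.1353352832 + 0.2706705665 + 0.2706705665)
= 1 - 0.6766764162 = 0.3233235838
≈ 0.323324

0.323324


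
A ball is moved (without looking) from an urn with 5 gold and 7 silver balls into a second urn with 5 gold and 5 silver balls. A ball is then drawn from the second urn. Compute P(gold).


P(transfer gold) = 5/12; P(transfer silver) = 7/12
If gold transferred: Urn II has 6 gold of 11, so P(gold|gold moved) = 6/11
If silver transferred: Urn II has 5 gold of 11, so P(gold|silver moved) = 5/11
By total probability: P(gold) = 5/12*6/11 + 7/12*5/11 = 65/132

65/132


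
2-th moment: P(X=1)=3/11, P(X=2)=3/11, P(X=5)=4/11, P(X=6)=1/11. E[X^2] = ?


E[X^2] = sum(x^2 * P(x))
= 1*3/11 + 4*3/11 + 25*4/11 + 36*1/11
= 151/11

151/11


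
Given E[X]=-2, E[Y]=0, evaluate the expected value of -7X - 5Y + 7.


E[-7X - 5Y + 7] = -7*E[X] - 5*E[Y] + 7
= (-7)*(-2) + (-5)*(0) + (7)
= 14 + 0 + 7 = 21

21


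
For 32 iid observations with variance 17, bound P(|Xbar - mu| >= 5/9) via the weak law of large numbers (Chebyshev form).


Var(Xbar) = Var(X)/n = 17/32
Chebyshev: P(|Xbar-mu| >= 5/9) <= Var(Xbar)/(5/9)^2 = (17/32)/(25/81) = 1377/800
Bound exceeds 1, so trivial bound: 1

1


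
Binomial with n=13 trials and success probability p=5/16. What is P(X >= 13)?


P(X>=13) = P(X=13)
= 1220703125/4503599627370496
= 1220703125/4503599627370496

1220703125/4503599627370496


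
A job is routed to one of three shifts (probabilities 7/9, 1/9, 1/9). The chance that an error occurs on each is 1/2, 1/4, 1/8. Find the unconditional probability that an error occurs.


P(A) = P(A|B1)P(B1) + P(A|B2)P(B2) + P(A|B3)P(B3)
= 1/2*7/9 + 1/4*1/9 + 1/8*1/9
= 7/18 + 1/36 + 1/72 = 31/72

31/72


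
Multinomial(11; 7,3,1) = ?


11! = 39916800
Denominator: 7!=5040 * 3!=6 * 1!=1
Coefficient = 39916800 / 30240 = 1320

1320


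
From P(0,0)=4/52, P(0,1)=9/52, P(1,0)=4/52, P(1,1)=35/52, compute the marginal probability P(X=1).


P(X=1) = P(1,0)+P(1,1) = 4/52 + 35/52 = 39/52 = 3/4

3/4


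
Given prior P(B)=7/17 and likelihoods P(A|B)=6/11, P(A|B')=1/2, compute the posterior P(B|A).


P(A) = P(A|B)P(B) + P(A|B')P(B') = 6/11*7/17 + 1/2*10/17 = 97/187
P(B|A) = P(A|B)P(B)/P(A) = (42/187)/(97/187) = 42/97

42/97


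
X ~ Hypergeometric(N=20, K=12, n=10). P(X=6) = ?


P(X=6) = C(12,6)*C(8,4) / C(20,10)
= 924*70 / 184756
= 64680/184756 = 1470/4199

1470/4199


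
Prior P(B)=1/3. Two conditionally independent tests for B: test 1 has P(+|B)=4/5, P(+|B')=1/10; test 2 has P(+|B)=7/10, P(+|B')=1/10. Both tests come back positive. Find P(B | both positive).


After test 1: P(+) = 4/5*1/3 + 1/10*2/3 = 1/3
P(B|+) = (4/15)/(1/3) = 4/5
After test 2 (use post1 as new prior): P(+) = 7/10*4/5 + 1/10*1/5 = 29/50
P(B|+,+) = (14/25)/(29/50) = 28/29

28/29


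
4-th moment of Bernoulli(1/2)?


For Bernoulli: X in {0,1}
E[X^4] = 0^4*(1-1/2) + 1^4*1/2 = 1/2

1/2


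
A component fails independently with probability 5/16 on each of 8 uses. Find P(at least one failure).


P(at least one) = 1 - P(none)
P(none) = (1 - 5/16)^8 = (11/16)^8 = 214358881/4294967296
P(at least one) = 1 - 214358881/4294967296 = 4080608415/4294967296

4080608415/4294967296


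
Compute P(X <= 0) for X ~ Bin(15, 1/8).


P(X<=0) = P(X=0)
= 4747561509943/35184372088832
= 4747561509943/35184372088832

4747561509943/35184372088832


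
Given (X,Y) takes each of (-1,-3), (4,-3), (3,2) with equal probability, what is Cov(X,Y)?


E[X]=2, E[Y]=-4/3, E[XY]=-1
Cov(X,Y) = E[XY] - E[X]E[Y] = -1 - 2*-4/3 = 5/3

5/3


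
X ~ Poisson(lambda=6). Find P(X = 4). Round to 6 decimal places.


P(X=4) = e^(-6) * 6^4 / 4!
≈ 0.002478752177 * 1296 / 24
≈ 0.133853

0.133853


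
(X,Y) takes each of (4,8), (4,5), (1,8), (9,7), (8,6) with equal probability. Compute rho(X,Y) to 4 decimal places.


Cov(X,Y) = -1.1600, Var(X) = 8.5600, Var(Y) = 1.3600
rho = Cov/(sqrt(VarX)*sqrt(VarY)) = -0.3400

-0.3400


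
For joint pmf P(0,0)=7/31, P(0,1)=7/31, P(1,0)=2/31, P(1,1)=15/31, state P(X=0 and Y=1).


Read from table: P(X=0, Y=1) = 7/31

7/31


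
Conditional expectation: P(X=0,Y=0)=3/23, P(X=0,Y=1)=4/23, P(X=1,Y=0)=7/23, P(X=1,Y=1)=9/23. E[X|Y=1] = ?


P(Y=1) = 13/23
E[X|Y=1] = (0*4 + 1*9)/13 = 9/13

9/13


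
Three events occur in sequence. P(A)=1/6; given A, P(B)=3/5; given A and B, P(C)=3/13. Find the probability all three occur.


P(A∩B∩C) = P(A) * P(B|A) * P(C|A∩B)
= 1/6 * 3/5 * 3/13
= 1/10 * 3/13 = 3/130

3/130


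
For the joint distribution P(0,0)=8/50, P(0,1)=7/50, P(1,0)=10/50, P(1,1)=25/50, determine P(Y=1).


P(Y=1) = P(0,1)+P(1,1) = 7/50 + 25/50 = 32/50 = 16/25

16/25


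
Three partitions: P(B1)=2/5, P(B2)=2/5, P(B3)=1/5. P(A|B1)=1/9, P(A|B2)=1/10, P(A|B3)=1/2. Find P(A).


P(A) = P(A|B1)P(B1) + P(A|B2)P(B2) + P(A|B3)P(B3)
= 1/9*2/5 + 1/10*2/5 + 1/2*1/5
= 2/45 + 1/25 + 1/10 = 83/450

83/450


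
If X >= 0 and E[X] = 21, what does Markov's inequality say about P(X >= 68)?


Markov: P(X >= a) <= E[X]/a
P(X >= 68) <= 21/68

21/68


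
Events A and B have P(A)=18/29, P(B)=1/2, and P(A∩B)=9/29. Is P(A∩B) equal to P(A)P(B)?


P(A)*P(B) = 18/29*1/2 = 9/29
P(A∩B) = 9/29, which equals P(A)P(B), so independent

Yes, A and B are independent


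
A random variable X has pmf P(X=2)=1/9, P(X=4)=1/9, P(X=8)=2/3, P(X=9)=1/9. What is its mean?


E[X] = sum(x * P(x))
= 2*1/9 + 4*1/9 + 8*2/3 + 9*1/9
= 7

7


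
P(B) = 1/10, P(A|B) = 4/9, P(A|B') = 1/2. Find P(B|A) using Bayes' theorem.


P(A) = P(A|B)P(B) + P(A|B')P(B') = 4/9*1/10 + 1/2*9/10 = 89/180
P(B|A) = P(A|B)P(B)/P(A) = (2/45)/(89/180) = 8/89

8/89


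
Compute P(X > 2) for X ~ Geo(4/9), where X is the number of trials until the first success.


P(X > 2) = P(first 2 trials all fail) = (1-p)^2 = (5/9)^2 = 25/81

25/81


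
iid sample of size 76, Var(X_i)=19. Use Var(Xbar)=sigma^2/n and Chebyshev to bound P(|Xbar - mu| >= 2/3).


Var(Xbar) = Var(X)/n = 19/76
Chebyshev: P(|Xbar-mu| >= 2/3) <= Var(Xbar)/(2/3)^2 = (1/4)/(4/9) = 9/16

9/16


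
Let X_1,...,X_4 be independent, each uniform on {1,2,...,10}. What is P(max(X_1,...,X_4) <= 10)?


P(max <= 10) = P(all X_i <= 10) = (P(X_1 <= 10))^4
= (10/10)^4 = 1^4 = 1

1


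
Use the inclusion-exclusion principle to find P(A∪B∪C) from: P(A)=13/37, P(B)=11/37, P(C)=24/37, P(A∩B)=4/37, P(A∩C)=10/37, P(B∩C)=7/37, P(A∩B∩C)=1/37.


P(A∪B∪C) = P(A)+P(B)+P(C) - P(AB)-P(AC)-P(BC) + P(ABC)
= 13/37+11/37+24/37 - 4/37-10/37-7/37 + 1/37
= 28/37

28/37


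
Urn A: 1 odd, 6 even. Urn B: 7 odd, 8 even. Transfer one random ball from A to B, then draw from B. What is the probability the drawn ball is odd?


P(transfer odd) = 1/7; P(transfer even) = 6/7
If odd transferred: Urn II has 8 odd of 16, so P(odd|odd moved) = 1/2
If even transferred: Urn II has 7 odd of 16, so P(odd|even moved) = 7/16
By total probability: P(odd) = 1/7*1/2 + 6/7*7/16 = 25/56

25/56


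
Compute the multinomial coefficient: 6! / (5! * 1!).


6! = 720
Denominator: 5!=120 * 1!=1
Coefficient = 720 / 120 = 6

6


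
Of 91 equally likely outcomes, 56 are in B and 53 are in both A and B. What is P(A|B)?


P(A|B) = P(A∩B)/P(B) = (53/91)/(56/91) = 53/56

53/56


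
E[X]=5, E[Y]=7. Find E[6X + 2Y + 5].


E[6X + 2Y + 5] = 6*E[X] + 2*E[Y] + 5
= (6)*(5) + (2)*(7) + (5)
= 30 + 14 + 5 = 49

49


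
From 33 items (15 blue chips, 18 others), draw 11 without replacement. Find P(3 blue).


P(X=3) = C(15,3)*C(18,8) / C(33,11)
= 455*43758 / 193536720
= 19909890/193536720 = 17017/165416

17017/165416


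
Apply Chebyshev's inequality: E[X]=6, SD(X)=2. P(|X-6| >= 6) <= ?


k = 6/2 = 3
Chebyshev: P(|X-mu| >= k*sigma) <= 1/k^2 = 1/3^2 = 1/9

1/9


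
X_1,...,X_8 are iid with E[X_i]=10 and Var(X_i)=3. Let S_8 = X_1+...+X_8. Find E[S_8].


E[S_n] = n*E[X_1] = 8*10 = 80

80


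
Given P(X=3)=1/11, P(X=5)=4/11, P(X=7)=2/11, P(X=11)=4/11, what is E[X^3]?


E[X^3] = sum(g(x)*P(x))
= 27*1/11 + 125*4/11 + 343*2/11 + 1331*4/11
= 6537/11

6537/11


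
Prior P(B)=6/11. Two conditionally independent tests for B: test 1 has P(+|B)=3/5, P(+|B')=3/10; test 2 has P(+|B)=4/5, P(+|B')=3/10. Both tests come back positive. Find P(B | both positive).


After test 1: P(+) = 3/5*6/11 + 3/10*5/11 = 51/110
P(B|+) = (18/55)/(51/110) = 12/17
After test 2 (use post1 as new prior): P(+) = 4/5*12/17 + 3/10*5/17 = 111/170
P(B|+,+) = (48/85)/(111/170) = 32/37

32/37


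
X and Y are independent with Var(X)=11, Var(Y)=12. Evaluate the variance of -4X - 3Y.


Independence => Cov(X,Y)=0
Var(-4X - 3Y) = (-4)^2*Var(X) + (-3)^2*Var(Y)
= 16*11 + 9*12 = 284

284


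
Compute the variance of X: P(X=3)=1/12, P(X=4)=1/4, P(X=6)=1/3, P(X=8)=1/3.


E[X] = 71/12, E[X^2] = 457/12
Var(X) = E[X^2] - (E[X])^2 = 457/12 - (71/12)^2 = 443/144

443/144


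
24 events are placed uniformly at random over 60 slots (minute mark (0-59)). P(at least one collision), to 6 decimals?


P(all different) = prod((60-i)/60 for i=0..23) = 0.004721
P(at least one match) = 1 - 0.004721 = 0.995279

0.995279


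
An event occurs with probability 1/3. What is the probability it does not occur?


P(A') = 1 - P(A) = 1 - 1/3 = 2/3

2/3


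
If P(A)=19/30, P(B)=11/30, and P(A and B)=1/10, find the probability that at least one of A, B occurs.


P(A∪B) = P(A) + P(B) - P(A∩B)
= 19/30 + 11/30 - 1/10 = 9/10

9/10


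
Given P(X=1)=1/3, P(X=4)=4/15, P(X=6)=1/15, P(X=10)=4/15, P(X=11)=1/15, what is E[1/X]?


E[1/X] = sum(g(x)*P(x))
= 1*1/3 + 1/4*4/15 + 1/6*1/15 + 1/10*4/15 + 1/11*1/15
= 2197/4950

2197/4950


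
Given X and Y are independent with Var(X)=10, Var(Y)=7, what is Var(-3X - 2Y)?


Independence => Cov(X,Y)=0
Var(-3X - 2Y) = (-3)^2*Var(X) + (-2)^2*Var(Y)
= 9*10 + 4*7 = 118

118


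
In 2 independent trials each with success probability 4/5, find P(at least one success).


P(at least one) = 1 - P(none)
P(none) = (1 - 4/5)^2 = (1/5)^2 = 1/25
P(at least one) = 1 - 1/25 = 24/25

24/25


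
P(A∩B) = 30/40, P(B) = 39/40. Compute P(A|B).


P(A|B) = P(A∩B)/P(B) = (30/40)/(39/40) = 30/39 = 10/13

10/13


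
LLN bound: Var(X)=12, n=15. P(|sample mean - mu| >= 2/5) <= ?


Var(Xbar) = Var(X)/n = 12/15
Chebyshev: P(|Xbar-mu| >= 2/5) <= Var(Xbar)/(2/5)^2 = (4/5)/(4/25) = 5
Bound exceeds 1, so trivial bound: 1

1


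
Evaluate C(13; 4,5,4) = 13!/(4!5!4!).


13! = 6227020800
Denominator: 4!=24 * 5!=120 * 4!=24
Coefficient = 6227020800 / 69120 = 90090

90090


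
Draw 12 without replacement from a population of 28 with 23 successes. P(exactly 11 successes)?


P(X=11) = C(23,11)*C(5,1) / C(28,12)
= 1352078*5 / 30421755
= 6760390/30421755 = 2/9

2/9


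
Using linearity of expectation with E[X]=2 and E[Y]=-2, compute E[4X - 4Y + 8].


E[4X - 4Y + 8] = 4*E[X] - 4*E[Y] + 8
= (4)*(2) + (-4)*(-2) + (8)
= 8 + 8 + 8 = 24

24


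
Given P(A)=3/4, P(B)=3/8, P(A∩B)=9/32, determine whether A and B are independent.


P(A)*P(B) = 3/4*3/8 = 9/32
P(A∩B) = 9/32, which equals P(A)P(B), so independent

Yes, A and B are independent


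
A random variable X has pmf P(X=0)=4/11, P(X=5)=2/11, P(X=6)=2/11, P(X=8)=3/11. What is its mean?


E[X] = sum(x * P(x))
= 0*4/11 + 5*2/11 + 6*2/11 + 8*3/11
= 46/11

46/11


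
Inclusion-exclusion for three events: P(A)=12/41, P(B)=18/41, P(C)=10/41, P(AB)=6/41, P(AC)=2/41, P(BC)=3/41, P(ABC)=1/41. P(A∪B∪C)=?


P(A∪B∪C) = P(A)+P(B)+P(C) - P(AB)-P(AC)-P(BC) + P(ABC)
= 12/41+18/41+10/41 - 6/41-2/41-3/41 + 1/41
= 30/41

30/41


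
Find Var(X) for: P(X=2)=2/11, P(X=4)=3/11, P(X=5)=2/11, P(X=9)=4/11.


E[X] = 62/11, E[X^2] = 430/11
Var(X) = E[X^2] - (E[X])^2 = 430/11 - (62/11)^2 = 886/121

886/121


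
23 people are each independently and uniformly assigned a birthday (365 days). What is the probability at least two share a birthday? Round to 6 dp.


P(all different) = prod((365-i)/365 for i=0..22) = 0.492703
P(at least one match) = 1 - 0.492703 = 0.507297

0.507297


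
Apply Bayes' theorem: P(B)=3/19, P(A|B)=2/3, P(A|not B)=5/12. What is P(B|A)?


P(A) = P(A|B)P(B) + P(A|B')P(B') = 2/3*3/19 + 5/12*16/19 = 26/57
P(B|A) = P(A|B)P(B)/P(A) = (2/19)/(26/57) = 3/13

3/13


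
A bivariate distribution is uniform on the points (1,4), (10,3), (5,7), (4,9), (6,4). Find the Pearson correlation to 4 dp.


Cov(X,Y) = -2.2800, Var(X) = 8.5600, Var(Y) = 5.0400
rho = Cov/(sqrt(VarX)*sqrt(VarY)) = -0.3471

-0.3471


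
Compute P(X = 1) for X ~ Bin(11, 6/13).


P(X=1) = C(11,1) * p^1 * (1-p)^10
= 11 * 6/13 * 282475249/137858491849
= 18643366434/1792160394037

18643366434/1792160394037


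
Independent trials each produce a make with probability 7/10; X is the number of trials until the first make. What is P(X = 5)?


P(X=5) = (1-p)^4 * p = (3/10)^4 * 7/10
= 81/10000 * 7/10 = 567/100000

567/100000


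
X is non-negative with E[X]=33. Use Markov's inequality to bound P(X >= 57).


Markov: P(X >= a) <= E[X]/a
P(X >= 57) <= 33/57 = 11/19

11/19


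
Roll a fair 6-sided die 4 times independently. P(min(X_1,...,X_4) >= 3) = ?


P(min >= 3) = P(all X_i >= 3) = (P(X_1 >= 3))^4
= (4/6)^4 = (2/3)^4 = 16/81

16/81


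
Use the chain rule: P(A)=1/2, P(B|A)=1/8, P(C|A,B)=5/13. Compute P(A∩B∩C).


P(A∩B∩C) = P(A) * P(B|A) * P(C|A∩B)
= 1/2 * 1/8 * 5/13
= 1/16 * 5/13 = 5/208

5/208


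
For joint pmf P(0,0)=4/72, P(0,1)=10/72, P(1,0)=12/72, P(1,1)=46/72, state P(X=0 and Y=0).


Read from table: P(X=0, Y=0) = 4/72 = 1/18

1/18


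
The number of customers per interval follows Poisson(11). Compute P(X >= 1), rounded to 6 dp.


P(X>=1) = 1 - P(X<=0) = 1 - (e^(-11)*11^0/0!)
≈ 1 - 0.0000167017 = 0.9999832983
≈ 0.999983

0.999983


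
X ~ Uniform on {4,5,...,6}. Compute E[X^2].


E[X^2] = (1/3) * sum(x^2 for x=4..6)
= 77/3

77/3


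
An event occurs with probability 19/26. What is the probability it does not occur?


P(A') = 1 - P(A) = 1 - 19/26 = 7/26

7/26


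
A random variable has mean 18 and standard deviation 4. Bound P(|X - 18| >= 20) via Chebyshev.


k = 20/4 = 5
Chebyshev: P(|X-mu| >= k*sigma) <= 1/k^2 = 1/5^2 = 1/25

1/25


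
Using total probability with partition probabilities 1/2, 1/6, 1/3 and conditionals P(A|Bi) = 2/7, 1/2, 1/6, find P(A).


P(A) = P(A|B1)P(B1) + P(A|B2)P(B2) + P(A|B3)P(B3)
= 2/7*1/2 + 1/2*1/6 + 1/6*1/3
= 1/7 + 1/12 + 1/18 = 71/252

71/252


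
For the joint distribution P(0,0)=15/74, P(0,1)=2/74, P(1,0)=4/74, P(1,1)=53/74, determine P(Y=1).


P(Y=1) = P(0,1)+P(1,1) = 2/74 + 53/74 = 55/74

55/74


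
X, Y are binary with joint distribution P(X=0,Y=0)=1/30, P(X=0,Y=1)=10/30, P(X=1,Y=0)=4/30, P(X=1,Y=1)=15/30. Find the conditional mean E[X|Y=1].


P(Y=1) = 25/30
E[X|Y=1] = (0*10 + 1*15)/25 = 15/25 = 3/5

3/5


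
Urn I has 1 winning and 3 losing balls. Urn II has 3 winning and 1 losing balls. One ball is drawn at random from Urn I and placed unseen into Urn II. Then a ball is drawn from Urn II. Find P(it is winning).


P(transfer winning) = 1/4; P(transfer losing) = 3/4
If winning transferred: Urn II has 4 winning of 5, so P(winning|winning moved) = 4/5
If losing transferred: Urn II has 3 winning of 5, so P(winning|losing moved) = 3/5
By total probability: P(winning) = 1/4*4/5 + 3/4*3/5 = 13/20

13/20


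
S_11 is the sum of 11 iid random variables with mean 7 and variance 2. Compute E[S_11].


E[S_n] = n*E[X_1] = 11*7 = 77

77


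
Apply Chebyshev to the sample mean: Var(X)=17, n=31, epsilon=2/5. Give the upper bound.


Var(Xbar) = Var(X)/n = 17/31
Chebyshev: P(|Xbar-mu| >= 2/5) <= Var(Xbar)/(2/5)^2 = (17/31)/(4/25) = 425/124
Bound exceeds 1, so trivial bound: 1

1


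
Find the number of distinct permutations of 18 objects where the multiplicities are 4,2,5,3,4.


18! = 6402373705728000
Denominator: 4!=24 * 2!=2 * 5!=120 * 3!=6 * 4!=24
Coefficient = 6402373705728000 / 829440 = 7718911200

7718911200


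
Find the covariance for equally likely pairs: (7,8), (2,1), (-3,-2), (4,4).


E[X]=5/2, E[Y]=11/4, E[XY]=20
Cov(X,Y) = E[XY] - E[X]E[Y] = 20 - 5/2*11/4 = 105/8

105/8


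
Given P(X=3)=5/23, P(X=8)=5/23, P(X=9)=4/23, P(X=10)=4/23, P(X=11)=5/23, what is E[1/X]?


E[1/X] = sum(g(x)*P(x))
= 1/3*5/23 + 1/8*5/23 + 1/9*4/23 + 1/10*4/23 + 1/11*5/23
= 14219/91080

14219/91080


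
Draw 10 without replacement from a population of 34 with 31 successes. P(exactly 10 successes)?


P(X=10) = C(31,10)*C(3,0) / C(34,10)
= 44352165*1 / 131128140
= 44352165/131128140 = 23/68

23/68


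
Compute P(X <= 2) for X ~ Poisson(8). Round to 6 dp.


P(X<=2) = e^(-8)*8^0/0! + e^(-8)*8^1/1! + e^(-8)*8^2/2!
≈ 0.0003354626 + 0.0026837010 + 0.0107348041
= 0.0137539677
≈ 0.013754

0.013754


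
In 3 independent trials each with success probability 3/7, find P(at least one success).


P(at least one) = 1 - P(none)
P(none) = (1 - 3/7)^3 = (4/7)^3 = 64/343
P(at least one) = 1 - 64/343 = 279/343

279/343


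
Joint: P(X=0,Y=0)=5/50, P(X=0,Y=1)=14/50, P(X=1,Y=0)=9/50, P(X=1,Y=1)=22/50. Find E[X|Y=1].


P(Y=1) = 36/50
E[X|Y=1] = (0*14 + 1*22)/36 = 22/36 = 11/18

11/18


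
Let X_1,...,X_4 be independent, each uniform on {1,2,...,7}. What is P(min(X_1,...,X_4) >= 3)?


P(min >= 3) = P(all X_i >= 3) = (P(X_1 >= 3))^4
= (5/7)^4 = 625/2401

625/2401


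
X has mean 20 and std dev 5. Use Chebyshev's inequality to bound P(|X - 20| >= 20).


k = 20/5 = 4
Chebyshev: P(|X-mu| >= k*sigma) <= 1/k^2 = 1/4^2 = 1/16

1/16


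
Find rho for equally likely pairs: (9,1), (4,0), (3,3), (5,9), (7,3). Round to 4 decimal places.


Cov(X,Y) = -1.1200, Var(X) = 4.6400, Var(Y) = 9.7600
rho = Cov/(sqrt(VarX)*sqrt(VarY)) = -0.1664

-0.1664


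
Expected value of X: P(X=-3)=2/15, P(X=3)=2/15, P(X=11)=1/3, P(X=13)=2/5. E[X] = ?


E[X] = sum(x * P(x))
= -3*2/15 + 3*2/15 + 11*1/3 + 13*2/5
= 133/15

133/15


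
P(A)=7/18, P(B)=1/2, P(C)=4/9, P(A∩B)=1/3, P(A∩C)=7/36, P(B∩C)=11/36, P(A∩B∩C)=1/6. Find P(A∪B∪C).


P(A∪B∪C) = P(A)+P(B)+P(C) - P(AB)-P(AC)-P(BC) + P(ABC)
= 7/18+1/2+4/9 - 1/3-7/36-11/36 + 1/6
= 2/3

2/3


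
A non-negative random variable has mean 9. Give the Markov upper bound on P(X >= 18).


Markov: P(X >= a) <= E[X]/a
P(X >= 18) <= 9/18 = 1/2

1/2


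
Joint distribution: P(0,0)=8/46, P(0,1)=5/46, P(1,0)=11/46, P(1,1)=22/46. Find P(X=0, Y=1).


Read from table: P(X=0, Y=1) = 5/46

5/46


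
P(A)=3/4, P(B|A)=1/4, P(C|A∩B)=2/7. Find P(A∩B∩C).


P(A∩B∩C) = P(A) * P(B|A) * P(C|A∩B)
= 3/4 * 1/4 * 2/7
= 3/16 * 2/7 = 3/56

3/56


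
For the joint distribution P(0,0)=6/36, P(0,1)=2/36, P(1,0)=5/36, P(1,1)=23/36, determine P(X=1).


P(X=1) = P(1,0)+P(1,1) = 5/36 + 23/36 = 28/36 = 7/9

7/9


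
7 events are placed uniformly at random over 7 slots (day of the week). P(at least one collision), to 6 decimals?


P(all different) = prod((7-i)/7 for i=0..6) = 0.006120
P(at least one match) = 1 - 0.006120 = 0.993880

0.993880


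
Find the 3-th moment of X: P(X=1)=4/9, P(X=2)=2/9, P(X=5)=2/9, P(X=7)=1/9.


E[X^3] = sum(x^3 * P(x))
= 1*4/9 + 8*2/9 + 125*2/9 + 343*1/9
= 613/9

613/9


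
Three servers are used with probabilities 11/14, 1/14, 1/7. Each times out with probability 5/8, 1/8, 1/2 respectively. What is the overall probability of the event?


P(A) = P(A|B1)P(B1) + P(A|B2)P(B2) + P(A|B3)P(B3)
= 5/8*11/14 + 1/8*1/14 + 1/2*1/7
= 55/112 + 1/112 + 1/14 = 4/7

4/7


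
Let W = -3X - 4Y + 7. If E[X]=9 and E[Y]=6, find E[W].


E[-3X - 4Y + 7] = -3*E[X] - 4*E[Y] + 7
= (-3)*(9) + (-4)*(6) + (7)
= -27 - 24 + 7 = -44

-44


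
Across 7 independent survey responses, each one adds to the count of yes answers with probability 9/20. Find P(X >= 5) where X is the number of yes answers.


P(X>=5) = P(X=5) + P(X=6) + P(X=7)
= 150043509/1280000000 + 40920957/1280000000 + 4782969/1280000000
= 39149487/256000000

39149487/256000000


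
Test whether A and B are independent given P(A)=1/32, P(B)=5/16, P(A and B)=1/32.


P(A)*P(B) = 1/32*5/16 = 5/512
P(A∩B) = 1/32 != 5/512, so not independent

No, A and B are not independent


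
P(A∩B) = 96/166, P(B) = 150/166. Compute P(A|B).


P(A|B) = P(A∩B)/P(B) = (96/166)/(150/166) = 96/150 = 16/25

16/25


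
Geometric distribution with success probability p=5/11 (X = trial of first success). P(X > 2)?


P(X > 2) = P(first 2 trials all fail) = (1-p)^2 = (6/11)^2 = 36/121

36/121


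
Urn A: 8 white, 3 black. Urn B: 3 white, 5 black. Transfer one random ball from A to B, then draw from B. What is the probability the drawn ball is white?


P(transfer white) = 8/11; P(transfer black) = 3/11
If white transferred: Urn II has 4 white of 9, so P(white|white moved) = 4/9
If black transferred: Urn II has 3 white of 9, so P(white|black moved) = 1/3
By total probability: P(white) = 8/11*4/9 + 3/11*1/3 = 41/99

41/99


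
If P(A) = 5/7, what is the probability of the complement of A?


P(A') = 1 - P(A) = 1 - 5/7 = 2/7

2/7


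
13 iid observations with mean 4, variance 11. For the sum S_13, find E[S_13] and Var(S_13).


E[S_n] = n*mu = 13*4 = 52
Var(S_n) = n*sigma^2 = 13*11 = 143

E[S_13]=52, Var(S_13)=143


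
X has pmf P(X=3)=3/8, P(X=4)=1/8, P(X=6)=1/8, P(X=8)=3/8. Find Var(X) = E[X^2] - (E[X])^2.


E[X] = 43/8, E[X^2] = 271/8
Var(X) = E[X^2] - (E[X])^2 = 271/8 - (43/8)^2 = 319/64

319/64
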